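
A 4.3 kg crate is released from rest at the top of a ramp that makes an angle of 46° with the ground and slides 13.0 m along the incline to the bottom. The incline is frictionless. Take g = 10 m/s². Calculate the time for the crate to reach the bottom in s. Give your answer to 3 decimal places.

The weight component along the incline is mg sin 46° = 30.932 N and the normal force is N = mg cos 46° = 29.870 N.
With no friction, a = g sin 46° = 7.1934 m/s².
Starting from rest, L = ½at², so t = √(2L/a) = √(2 × 13.0 / 7.1934) = 1.9012 s.

1.901 s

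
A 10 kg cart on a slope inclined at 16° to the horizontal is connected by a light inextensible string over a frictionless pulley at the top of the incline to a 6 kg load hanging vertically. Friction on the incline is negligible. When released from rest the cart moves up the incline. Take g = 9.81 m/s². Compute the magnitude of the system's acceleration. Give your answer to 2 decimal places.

1.99 m/s²

For the cart on the incline: the weight component along the slope is m₁g sin 16° = 10 × 9.81 × 0.2756 = 27.036 N and the normal force is N = m₁g cos 16° = 94.300 N.
Newton's second law for the cart (up-slope positive): T − 27.036 = 10 a. For the hanging load (downward positive): 6 × 9.81 − T = 6 a.
Adding the two equations eliminates T: 31.824 = 16 a, so a = 1.9890 m/s².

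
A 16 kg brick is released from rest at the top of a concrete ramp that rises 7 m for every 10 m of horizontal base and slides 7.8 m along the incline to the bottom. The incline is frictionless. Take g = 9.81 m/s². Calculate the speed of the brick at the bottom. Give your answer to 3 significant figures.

9.37 m/s

The weight component along the incline is mg sin 34.99° = 90.011 N and the normal force is N = mg cos 34.99° = 128.587 N.
With no friction, a = g sin 34.99° = 5.6257 m/s².
Starting from rest over a distance of 7.8 m, v² = 2aL = 2 × 5.6257 × 7.8 = 87.7609, so v = 9.3681 m/s.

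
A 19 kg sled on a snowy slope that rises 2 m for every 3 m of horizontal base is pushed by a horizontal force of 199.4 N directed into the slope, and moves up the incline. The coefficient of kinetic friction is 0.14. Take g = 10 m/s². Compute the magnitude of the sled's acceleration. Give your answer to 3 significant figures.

The horizontal push has components F cos 33.69° = 199.4 × 0.8321 = 165.921 N up the incline and F sin 33.69° = 199.4 × 0.5547 = 110.607 N pressing into the surface.
The normal force is therefore N = mg cos 33.69° + F sin 33.69° = 158.099 + 110.607 = 268.706 N, and kinetic friction down the slope is μN = 0.14 × 268.706 = 37.619 N.
Along the incline: F cos 33.69° − mg sin 33.69° − μN = ma, so 165.921 − 105.393 − 37.619 = 19 a, giving a = 1.2057 m/s².

1.21 m/s²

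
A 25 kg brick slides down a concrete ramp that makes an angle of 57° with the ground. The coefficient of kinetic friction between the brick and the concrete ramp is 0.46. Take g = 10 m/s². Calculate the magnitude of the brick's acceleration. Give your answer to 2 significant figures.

5.9 m/s²

Resolving the weight along the incline: the component pulling the brick down the slope is mg sin 57° = 25 × 10 × 0.8387 = 209.675 N, and the normal force is N = mg cos 57° = 25 × 10 × 0.5446 = 136.150 N.
Kinetic friction acts up the slope with magnitude f = μN = 0.46 × 136.150 = 62.629 N.
Net force along the incline is 209.675 − 62.629 = 147.046 N, so a = 147.046 / 25 = 5.8818 m/s².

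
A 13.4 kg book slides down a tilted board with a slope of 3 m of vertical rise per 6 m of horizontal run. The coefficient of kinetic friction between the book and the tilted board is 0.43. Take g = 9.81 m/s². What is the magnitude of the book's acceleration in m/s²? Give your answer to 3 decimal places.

Resolving the weight along the incline: the component pulling the book down the slope is mg sin 26.57° = 13.4 × 9.81 × 0.4472 = 58.786 N, and the normal force is N = mg cos 26.57° = 13.4 × 9.81 × 0.8944 = 117.572 N.
Kinetic friction acts up the slope with magnitude f = μN = 0.43 × 117.572 = 50.556 N.
Net force along the incline is 58.786 − 50.556 = 8.230 N, so a = 8.230 / 13.4 = 0.6142 m/s².

0.614 m/s²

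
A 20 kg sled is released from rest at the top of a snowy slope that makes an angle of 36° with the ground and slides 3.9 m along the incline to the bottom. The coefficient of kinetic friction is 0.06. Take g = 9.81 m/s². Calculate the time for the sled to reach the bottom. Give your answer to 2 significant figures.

The weight component along the incline is mg sin 36° = 115.323 N and the normal force is N = mg cos 36° = 158.729 N.
Friction up the slope is f = μN = 0.06 × 158.729 = 9.524 N, so the net downslope force is 115.323 − 9.524 = 105.799 N and a = 105.799 / 20 = 5.2900 m/s².
Starting from rest, L = ½at², so t = √(2L/a) = √(2 × 3.9 / 5.2900) = 1.2143 s.

1.2 s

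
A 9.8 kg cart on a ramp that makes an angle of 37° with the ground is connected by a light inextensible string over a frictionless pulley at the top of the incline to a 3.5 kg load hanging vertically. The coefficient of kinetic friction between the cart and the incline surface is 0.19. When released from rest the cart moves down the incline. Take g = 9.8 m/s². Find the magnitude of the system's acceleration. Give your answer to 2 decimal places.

0.67 m/s²

For the cart on the incline: the weight component along the slope is m₁g sin 37° = 9.8 × 9.8 × 0.6018 = 57.797 N and the normal force is N = m₁g cos 37° = 76.701 N.
Kinetic friction opposes the cart's motion down the incline: f = μN = 0.19 × 76.701 = 14.573 N acting up the slope.
Newton's second law for the cart (down-slope positive): 57.797 − 14.573 − T = 9.8 a. For the hanging load (upward positive): T − 3.5 × 9.8 = 3.5 a.
Adding the two equations eliminates T: 8.924 = 13.3 a, so a = 0.6710 m/s².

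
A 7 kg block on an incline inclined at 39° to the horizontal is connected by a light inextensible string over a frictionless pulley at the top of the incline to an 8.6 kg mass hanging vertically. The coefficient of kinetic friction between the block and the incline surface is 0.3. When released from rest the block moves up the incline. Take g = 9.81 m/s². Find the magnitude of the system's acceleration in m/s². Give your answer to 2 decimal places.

For the block on the incline: the weight component along the slope is m₁g sin 39° = 7 × 9.81 × 0.6293 = 43.214 N and the normal force is N = m₁g cos 39° = 53.367 N.
Kinetic friction opposes the block's motion up the incline: f = μN = 0.3 × 53.367 = 16.010 N acting down the slope.
Newton's second law for the block (up-slope positive): T − 43.214 − 16.010 = 7 a. For the hanging mass (downward positive): 8.6 × 9.81 − T = 8.6 a.
Adding the two equations eliminates T: 25.142 = 15.6 a, so a = 1.6117 m/s².

1.61 m/s²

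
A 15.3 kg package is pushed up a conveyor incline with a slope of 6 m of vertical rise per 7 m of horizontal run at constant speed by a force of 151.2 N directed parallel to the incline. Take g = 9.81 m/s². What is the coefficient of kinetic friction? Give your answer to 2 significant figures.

At constant speed ΣF = 0 along the incline. The applied 151.2 N acts up the slope; the weight component mg sin 40.60° = 97.679 N and kinetic friction μN both act down the slope.
So 151.2 = 97.679 + μ × 113.959, giving μ = (151.2 − 97.679) / 113.959 = 0.4697.

0.47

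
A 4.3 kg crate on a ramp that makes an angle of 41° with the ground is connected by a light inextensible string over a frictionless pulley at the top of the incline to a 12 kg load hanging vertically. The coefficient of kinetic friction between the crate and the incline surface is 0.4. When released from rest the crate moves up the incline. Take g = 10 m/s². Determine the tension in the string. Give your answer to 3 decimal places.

For the crate on the incline: the weight component along the slope is m₁g sin 41° = 4.3 × 10 × 0.6561 = 28.212 N and the normal force is N = m₁g cos 41° = 32.453 N.
Kinetic friction opposes the crate's motion up the incline: f = μN = 0.4 × 32.453 = 12.981 N acting down the slope.
Newton's second law for the crate (up-slope positive): T − 28.212 − 12.981 = 4.3 a. For the hanging load (downward positive): 12 × 10 − T = 12 a.
Adding the two equations eliminates T: 78.807 = 16.3 a, so a = 4.8348 m/s².
Then from the hanging load's equation, T = 12 × (10 − 4.8348) = 61.982 N.

61.982 N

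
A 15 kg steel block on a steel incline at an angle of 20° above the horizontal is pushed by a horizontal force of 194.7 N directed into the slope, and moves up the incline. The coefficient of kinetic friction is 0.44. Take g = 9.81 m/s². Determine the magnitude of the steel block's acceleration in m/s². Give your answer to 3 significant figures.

2.83 m/s²

The horizontal push has components F cos 20° = 194.7 × 0.9397 = 182.960 N up the incline and F sin 20° = 194.7 × 0.3420 = 66.587 N pressing into the surface.
The normal force is therefore N = mg cos 20° + F sin 20° = 138.277 + 66.587 = 204.864 N, and kinetic friction down the slope is μN = 0.44 × 204.864 = 90.140 N.
Along the incline: F cos 20° − mg sin 20° − μN = ma, so 182.960 − 50.325 − 90.140 = 15 a, giving a = 2.8330 m/s².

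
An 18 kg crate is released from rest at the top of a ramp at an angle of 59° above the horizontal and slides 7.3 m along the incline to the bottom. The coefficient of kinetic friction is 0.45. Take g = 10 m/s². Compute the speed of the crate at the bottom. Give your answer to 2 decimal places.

9.56 m/s

The weight component along the incline is mg sin 59° = 154.290 N and the normal force is N = mg cos 59° = 92.707 N.
Friction up the slope is f = μN = 0.45 × 92.707 = 41.718 N, so the net downslope force is 154.290 − 41.718 = 112.572 N and a = 112.572 / 18 = 6.2540 m/s².
Starting from rest over a distance of 7.3 m, v² = 2aL = 2 × 6.2540 × 7.3 = 91.3084, so v = 9.5555 m/s.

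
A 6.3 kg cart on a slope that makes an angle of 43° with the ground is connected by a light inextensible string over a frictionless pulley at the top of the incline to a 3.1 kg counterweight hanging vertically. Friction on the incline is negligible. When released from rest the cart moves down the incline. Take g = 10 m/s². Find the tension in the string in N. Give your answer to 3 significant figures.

For the cart on the incline: the weight component along the slope is m₁g sin 43° = 6.3 × 10 × 0.6820 = 42.966 N and the normal force is N = m₁g cos 43° = 46.075 N.
Newton's second law for the cart (down-slope positive): 42.966 − T = 6.3 a. For the hanging counterweight (upward positive): T − 3.1 × 10 = 3.1 a.
Adding the two equations eliminates T: 11.966 = 9.4 a, so a = 1.2730 m/s².
Then from the hanging counterweight's equation, T = 3.1 × (10 + 1.2730) = 34.946 N.

34.9 N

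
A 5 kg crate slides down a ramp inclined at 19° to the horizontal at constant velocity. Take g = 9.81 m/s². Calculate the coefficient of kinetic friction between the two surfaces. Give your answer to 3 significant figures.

At constant velocity the net force along the incline is zero: mg sin 19° = μ mg cos 19°.
So μ = tan 19° = 0.3256 / 0.9455 = 0.3444.

0.344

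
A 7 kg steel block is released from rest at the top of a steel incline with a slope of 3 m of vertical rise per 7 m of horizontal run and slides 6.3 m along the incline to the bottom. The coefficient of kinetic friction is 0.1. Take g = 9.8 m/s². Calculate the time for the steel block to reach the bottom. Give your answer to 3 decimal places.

2.063 s

The weight component along the incline is mg sin 23.20° = 27.023 N and the normal force is N = mg cos 23.20° = 63.053 N.
Friction up the slope is f = μN = 0.1 × 63.053 = 6.305 N, so the net downslope force is 27.023 − 6.305 = 20.718 N and a = 20.718 / 7 = 2.9597 m/s².
Starting from rest, L = ½at², so t = √(2L/a) = √(2 × 6.3 / 2.9597) = 2.0633 s.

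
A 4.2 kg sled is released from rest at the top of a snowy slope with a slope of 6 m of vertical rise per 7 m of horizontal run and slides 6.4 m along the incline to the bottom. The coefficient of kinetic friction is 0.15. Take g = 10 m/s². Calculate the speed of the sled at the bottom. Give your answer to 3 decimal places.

The weight component along the incline is mg sin 40.60° = 27.333 N and the normal force is N = mg cos 40.60° = 31.889 N.
Friction up the slope is f = μN = 0.15 × 31.889 = 4.783 N, so the net downslope force is 27.333 − 4.783 = 22.550 N and a = 22.550 / 4.2 = 5.3690 m/s².
Starting from rest over a distance of 6.4 m, v² = 2aL = 2 × 5.3690 × 6.4 = 68.7232, so v = 8.2899 m/s.

8.290 m/s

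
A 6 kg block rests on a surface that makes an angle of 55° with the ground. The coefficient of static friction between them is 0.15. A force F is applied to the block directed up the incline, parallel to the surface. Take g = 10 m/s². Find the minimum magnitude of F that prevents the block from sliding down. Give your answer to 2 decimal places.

43.99 N

The normal force is N = mg cos 55° = 34.415 N. With F at its minimum the block is on the verge of sliding down, so static friction is at its maximum μ_s N = 0.15 × 34.415 = 5.162 N and acts up the slope.
Equilibrium along the incline: F + μ_s N = mg sin 55°, so F = 49.149 − 5.162 = 43.987 N.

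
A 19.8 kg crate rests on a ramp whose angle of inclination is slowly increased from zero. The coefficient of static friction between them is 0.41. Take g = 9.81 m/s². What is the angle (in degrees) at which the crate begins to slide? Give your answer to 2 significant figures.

22°

At the threshold of sliding, static friction is at its maximum μ_s N and exactly balances the weight component along the incline: mg sin θ = μ_s mg cos θ.
Hence tan θ = μ_s = 0.41, so θ = arctan(0.41) = 22.2936°.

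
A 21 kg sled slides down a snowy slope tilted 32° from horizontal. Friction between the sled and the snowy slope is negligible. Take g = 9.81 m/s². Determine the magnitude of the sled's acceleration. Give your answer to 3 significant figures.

Resolving the weight along the incline: the component pulling the sled down the slope is mg sin 32° = 21 × 9.81 × 0.5299 = 109.165 N, and the normal force is N = mg cos 32° = 21 × 9.81 × 0.8480 = 174.696 N.
With no friction the net force along the incline is 109.165 N, so a = g sin 32° = 109.165 / 21 = 5.1983 m/s².

5.20 m/s²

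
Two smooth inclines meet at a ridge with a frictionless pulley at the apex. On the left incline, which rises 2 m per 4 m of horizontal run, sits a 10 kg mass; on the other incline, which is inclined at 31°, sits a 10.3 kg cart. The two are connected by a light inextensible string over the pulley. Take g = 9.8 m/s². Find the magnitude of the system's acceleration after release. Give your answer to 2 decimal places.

Resolve each weight along its own incline: the 10 kg mass has component 10 × 9.8 × sin 26.57° = 43.827 N down its slope, and the 10.3 kg mass has 10.3 × 9.8 × sin 31° = 51.988 N down its slope.
The 10.3 kg side's 51.988 N exceeds the other side's 43.827 N, so that mass slides down and the 10 kg mass slides up. Taking that direction as positive, Newton's second law for the whole system gives 51.988 − 43.827 = (10 + 10.3) a, so a = 8.161 / 20.3 = 0.4020 m/s².

0.40 m/s²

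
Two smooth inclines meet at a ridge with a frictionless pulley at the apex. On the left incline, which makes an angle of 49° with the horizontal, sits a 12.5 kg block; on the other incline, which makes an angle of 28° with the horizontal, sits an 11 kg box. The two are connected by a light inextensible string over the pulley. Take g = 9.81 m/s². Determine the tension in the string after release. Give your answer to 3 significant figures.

70.3 N

Resolve each weight along its own incline: the 12.5 kg mass has component 12.5 × 9.81 × sin 49° = 92.546 N down its slope, and the 11 kg mass has 11 × 9.81 × sin 28° = 50.661 N down its slope.
The 12.5 kg side's 92.546 N exceeds the other side's 50.661 N, so that mass slides down and the 11 kg mass slides up. Taking that direction as positive, Newton's second law for the whole system gives 92.546 − 50.661 = (12.5 + 11) a, so a = 41.885 / 23.5 = 1.7823 m/s².
For the 11 kg mass (up-slope positive): T − 50.661 = 11 × 1.7823, so T = 70.266 N.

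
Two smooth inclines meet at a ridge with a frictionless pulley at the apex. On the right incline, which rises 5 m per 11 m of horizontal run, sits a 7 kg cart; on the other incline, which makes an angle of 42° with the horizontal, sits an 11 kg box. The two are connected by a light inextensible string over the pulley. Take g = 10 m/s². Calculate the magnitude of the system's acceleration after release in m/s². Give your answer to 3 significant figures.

Resolve each weight along its own incline: the 7 kg mass has component 7 × 10 × sin 24.44° = 28.966 N down its slope, and the 11 kg mass has 11 × 10 × sin 42° = 73.604 N down its slope.
The 11 kg side's 73.604 N exceeds the other side's 28.966 N, so that mass slides down and the 7 kg mass slides up. Taking that direction as positive, Newton's second law for the whole system gives 73.604 − 28.966 = (7 + 11) a, so a = 44.638 / 18 = 2.4799 m/s².

2.48 m/s²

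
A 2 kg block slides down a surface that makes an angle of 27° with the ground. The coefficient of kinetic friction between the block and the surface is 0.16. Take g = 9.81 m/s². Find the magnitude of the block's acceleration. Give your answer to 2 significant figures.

3.1 m/s²

Resolving the weight along the incline: the component pulling the block down the slope is mg sin 27° = 2 × 9.81 × 0.4540 = 8.907 N, and the normal force is N = mg cos 27° = 2 × 9.81 × 0.8910 = 17.481 N.
Kinetic friction acts up the slope with magnitude f = μN = 0.16 × 17.481 = 2.797 N.
Net force along the incline is 8.907 − 2.797 = 6.110 N, so a = 6.110 / 2 = 3.0550 m/s².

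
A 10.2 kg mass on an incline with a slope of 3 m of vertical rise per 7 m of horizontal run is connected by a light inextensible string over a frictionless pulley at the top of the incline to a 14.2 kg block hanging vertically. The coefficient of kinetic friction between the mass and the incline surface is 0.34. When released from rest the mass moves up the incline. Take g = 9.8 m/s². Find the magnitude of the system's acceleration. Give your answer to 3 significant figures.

For the mass on the incline: the weight component along the slope is m₁g sin 23.20° = 10.2 × 9.8 × 0.3939 = 39.374 N and the normal force is N = m₁g cos 23.20° = 91.878 N.
Kinetic friction opposes the mass's motion up the incline: f = μN = 0.34 × 91.878 = 31.239 N acting down the slope.
Newton's second law for the mass (up-slope positive): T − 39.374 − 31.239 = 10.2 a. For the hanging block (downward positive): 14.2 × 9.8 − T = 14.2 a.
Adding the two equations eliminates T: 68.547 = 24.4 a, so a = 2.8093 m/s².

2.81 m/s²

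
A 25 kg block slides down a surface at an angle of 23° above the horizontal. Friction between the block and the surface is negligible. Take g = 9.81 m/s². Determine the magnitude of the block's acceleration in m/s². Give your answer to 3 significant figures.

Resolving the weight along the incline: the component pulling the block down the slope is mg sin 23° = 25 × 9.81 × 0.3907 = 95.819 N, and the normal force is N = mg cos 23° = 25 × 9.81 × 0.9205 = 225.753 N.
With no friction the net force along the incline is 95.819 N, so a = g sin 23° = 95.819 / 25 = 3.8328 m/s².

3.83 m/s²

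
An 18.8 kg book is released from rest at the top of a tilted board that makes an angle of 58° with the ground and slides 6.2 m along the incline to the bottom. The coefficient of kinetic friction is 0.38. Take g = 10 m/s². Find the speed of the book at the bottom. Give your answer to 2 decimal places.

8.95 m/s

The weight component along the incline is mg sin 58° = 159.433 N and the normal force is N = mg cos 58° = 99.625 N.
Friction up the slope is f = μN = 0.38 × 99.625 = 37.858 N, so the net downslope force is 159.433 − 37.858 = 121.575 N and a = 121.575 / 18.8 = 6.4668 m/s².
Starting from rest over a distance of 6.2 m, v² = 2aL = 2 × 6.4668 × 6.2 = 80.1883, so v = 8.9548 m/s.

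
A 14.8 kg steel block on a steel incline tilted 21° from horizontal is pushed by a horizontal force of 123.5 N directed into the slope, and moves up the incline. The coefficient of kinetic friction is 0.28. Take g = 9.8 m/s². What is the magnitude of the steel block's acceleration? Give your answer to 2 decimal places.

0.88 m/s²

The horizontal push has components F cos 21° = 123.5 × 0.9336 = 115.300 N up the incline and F sin 21° = 123.5 × 0.3584 = 44.262 N pressing into the surface.
The normal force is therefore N = mg cos 21° + F sin 21° = 135.409 + 44.262 = 179.671 N, and kinetic friction down the slope is μN = 0.28 × 179.671 = 50.308 N.
Along the incline: F cos 21° − mg sin 21° − μN = ma, so 115.300 − 51.982 − 50.308 = 14.8 a, giving a = 0.8791 m/s².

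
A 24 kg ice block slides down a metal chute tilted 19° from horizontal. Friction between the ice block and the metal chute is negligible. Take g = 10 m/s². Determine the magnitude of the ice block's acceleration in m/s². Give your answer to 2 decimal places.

Resolving the weight along the incline: the component pulling the ice block down the slope is mg sin 19° = 24 × 10 × 0.3256 = 78.144 N, and the normal force is N = mg cos 19° = 24 × 10 × 0.9455 = 226.920 N.
With no friction the net force along the incline is 78.144 N, so a = g sin 19° = 78.144 / 24 = 3.2560 m/s².

3.26 m/s²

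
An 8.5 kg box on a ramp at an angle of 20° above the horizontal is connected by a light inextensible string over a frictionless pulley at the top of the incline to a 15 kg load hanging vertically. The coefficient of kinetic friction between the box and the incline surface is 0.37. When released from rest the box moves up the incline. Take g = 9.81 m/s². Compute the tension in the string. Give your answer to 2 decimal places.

89.93 N

For the box on the incline: the weight component along the slope is m₁g sin 20° = 8.5 × 9.81 × 0.3420 = 28.518 N and the normal force is N = m₁g cos 20° = 78.356 N.
Kinetic friction opposes the box's motion up the incline: f = μN = 0.37 × 78.356 = 28.992 N acting down the slope.
Newton's second law for the box (up-slope positive): T − 28.518 − 28.992 = 8.5 a. For the hanging load (downward positive): 15 × 9.81 − T = 15 a.
Adding the two equations eliminates T: 89.640 = 23.5 a, so a = 3.8145 m/s².
Then from the hanging load's equation, T = 15 × (9.81 − 3.8145) = 89.933 N.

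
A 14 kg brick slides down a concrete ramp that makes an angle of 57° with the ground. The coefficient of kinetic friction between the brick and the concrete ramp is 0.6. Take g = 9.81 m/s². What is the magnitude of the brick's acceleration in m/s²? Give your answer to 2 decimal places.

5.02 m/s²

Resolving the weight along the incline: the component pulling the brick down the slope is mg sin 57° = 14 × 9.81 × 0.8387 = 115.187 N, and the normal force is N = mg cos 57° = 14 × 9.81 × 0.5446 = 74.795 N.
Kinetic friction acts up the slope with magnitude f = μN = 0.6 × 74.795 = 44.877 N.
Net force along the incline is 115.187 − 44.877 = 70.310 N, so a = 70.310 / 14 = 5.0221 m/s².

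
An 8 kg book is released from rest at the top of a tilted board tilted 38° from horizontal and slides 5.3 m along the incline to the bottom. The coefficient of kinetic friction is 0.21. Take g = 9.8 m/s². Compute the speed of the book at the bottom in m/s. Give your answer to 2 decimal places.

The weight component along the incline is mg sin 38° = 48.268 N and the normal force is N = mg cos 38° = 61.780 N.
Friction up the slope is f = μN = 0.21 × 61.780 = 12.974 N, so the net downslope force is 48.268 − 12.974 = 35.294 N and a = 35.294 / 8 = 4.4117 m/s².
Starting from rest over a distance of 5.3 m, v² = 2aL = 2 × 4.4117 × 5.3 = 46.7640, so v = 6.8384 m/s.

6.84 m/s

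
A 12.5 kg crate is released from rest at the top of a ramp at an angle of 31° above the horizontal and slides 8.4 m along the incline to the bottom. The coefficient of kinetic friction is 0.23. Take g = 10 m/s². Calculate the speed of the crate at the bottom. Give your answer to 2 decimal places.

The weight component along the incline is mg sin 31° = 64.380 N and the normal force is N = mg cos 31° = 107.146 N.
Friction up the slope is f = μN = 0.23 × 107.146 = 24.644 N, so the net downslope force is 64.380 − 24.644 = 39.736 N and a = 39.736 / 12.5 = 3.1789 m/s².
Starting from rest over a distance of 8.4 m, v² = 2aL = 2 × 3.1789 × 8.4 = 53.4055, so v = 7.3079 m/s.

7.31 m/s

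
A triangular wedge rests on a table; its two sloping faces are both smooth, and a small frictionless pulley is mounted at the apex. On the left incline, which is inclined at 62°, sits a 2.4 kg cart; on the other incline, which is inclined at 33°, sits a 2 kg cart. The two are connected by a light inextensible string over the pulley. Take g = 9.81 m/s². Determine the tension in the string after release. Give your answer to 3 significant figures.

Resolve each weight along its own incline: the 2.4 kg mass has component 2.4 × 9.81 × sin 62° = 20.788 N down its slope, and the 2 kg mass has 2 × 9.81 × sin 33° = 10.686 N down its slope.
The 2.4 kg side's 20.788 N exceeds the other side's 10.686 N, so that mass slides down and the 2 kg mass slides up. Taking that direction as positive, Newton's second law for the whole system gives 20.788 − 10.686 = (2.4 + 2) a, so a = 10.102 / 4.4 = 2.2959 m/s².
For the 2 kg mass (up-slope positive): T − 10.686 = 2 × 2.2959, so T = 15.278 N.

15.3 N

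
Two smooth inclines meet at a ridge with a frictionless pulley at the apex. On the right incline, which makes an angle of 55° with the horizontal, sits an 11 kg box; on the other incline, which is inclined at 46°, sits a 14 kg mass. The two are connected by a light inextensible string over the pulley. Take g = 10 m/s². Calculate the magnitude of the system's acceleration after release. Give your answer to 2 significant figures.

Resolve each weight along its own incline: the 11 kg mass has component 11 × 10 × sin 55° = 90.107 N down its slope, and the 14 kg mass has 14 × 10 × sin 46° = 100.708 N down its slope.
The 14 kg side's 100.708 N exceeds the other side's 90.107 N, so that mass slides down and the 11 kg mass slides up. Taking that direction as positive, Newton's second law for the whole system gives 100.708 − 90.107 = (11 + 14) a, so a = 10.601 / 25 = 0.4240 m/s².

0.42 m/s²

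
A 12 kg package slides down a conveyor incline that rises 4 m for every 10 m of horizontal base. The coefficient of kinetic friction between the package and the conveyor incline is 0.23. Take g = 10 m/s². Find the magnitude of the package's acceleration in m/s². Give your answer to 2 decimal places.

Resolving the weight along the incline: the component pulling the package down the slope is mg sin 21.80° = 12 × 10 × 0.3714 = 44.568 N, and the normal force is N = mg cos 21.80° = 12 × 10 × 0.9285 = 111.420 N.
Kinetic friction acts up the slope with magnitude f = μN = 0.23 × 111.420 = 25.627 N.
Net force along the incline is 44.568 − 25.627 = 18.941 N, so a = 18.941 / 12 = 1.5784 m/s².

1.58 m/s²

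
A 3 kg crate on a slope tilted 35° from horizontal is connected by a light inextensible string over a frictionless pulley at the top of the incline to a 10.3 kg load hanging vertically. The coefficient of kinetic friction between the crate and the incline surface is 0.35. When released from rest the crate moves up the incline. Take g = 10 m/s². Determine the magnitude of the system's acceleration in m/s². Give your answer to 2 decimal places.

5.80 m/s²

For the crate on the incline: the weight component along the slope is m₁g sin 35° = 3 × 10 × 0.5736 = 17.208 N and the normal force is N = m₁g cos 35° = 24.575 N.
Kinetic friction opposes the crate's motion up the incline: f = μN = 0.35 × 24.575 = 8.601 N acting down the slope.
Newton's second law for the crate (up-slope positive): T − 17.208 − 8.601 = 3 a. For the hanging load (downward positive): 10.3 × 10 − T = 10.3 a.
Adding the two equations eliminates T: 77.191 = 13.3 a, so a = 5.8038 m/s².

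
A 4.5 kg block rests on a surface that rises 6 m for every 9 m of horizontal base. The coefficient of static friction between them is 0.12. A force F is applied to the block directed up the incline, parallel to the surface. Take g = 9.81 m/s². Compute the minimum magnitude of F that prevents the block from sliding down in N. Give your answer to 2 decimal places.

The normal force is N = mg cos 33.69° = 36.731 N. With F at its minimum the block is on the verge of sliding down, so static friction is at its maximum μ_s N = 0.12 × 36.731 = 4.408 N and acts up the slope.
Equilibrium along the incline: F + μ_s N = mg sin 33.69°, so F = 24.487 − 4.408 = 20.079 N.

20.08 N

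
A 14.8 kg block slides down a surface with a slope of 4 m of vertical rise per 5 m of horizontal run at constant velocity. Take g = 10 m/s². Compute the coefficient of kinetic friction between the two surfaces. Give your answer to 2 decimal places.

0.80

At constant velocity the net force along the incline is zero: mg sin 38.66° = μ mg cos 38.66°.
So μ = tan 38.66° = 0.6247 / 0.7809 = 0.8000.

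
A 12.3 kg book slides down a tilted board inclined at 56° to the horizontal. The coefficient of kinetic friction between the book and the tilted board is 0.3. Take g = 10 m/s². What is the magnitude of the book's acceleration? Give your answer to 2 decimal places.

Resolving the weight along the incline: the component pulling the book down the slope is mg sin 56° = 12.3 × 10 × 0.8290 = 101.967 N, and the normal force is N = mg cos 56° = 12.3 × 10 × 0.5592 = 68.782 N.
Kinetic friction acts up the slope with magnitude f = μN = 0.3 × 68.782 = 20.635 N.
Net force along the incline is 101.967 − 20.635 = 81.332 N, so a = 81.332 / 12.3 = 6.6124 m/s².

6.61 m/s²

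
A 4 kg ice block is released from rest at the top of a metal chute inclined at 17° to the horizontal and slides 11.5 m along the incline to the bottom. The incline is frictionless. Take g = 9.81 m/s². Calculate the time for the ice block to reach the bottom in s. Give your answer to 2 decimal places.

The weight component along the incline is mg sin 17° = 11.473 N and the normal force is N = mg cos 17° = 37.525 N.
With no friction, a = g sin 17° = 2.8682 m/s².
Starting from rest, L = ½at², so t = √(2L/a) = √(2 × 11.5 / 2.8682) = 2.8318 s.

2.83 s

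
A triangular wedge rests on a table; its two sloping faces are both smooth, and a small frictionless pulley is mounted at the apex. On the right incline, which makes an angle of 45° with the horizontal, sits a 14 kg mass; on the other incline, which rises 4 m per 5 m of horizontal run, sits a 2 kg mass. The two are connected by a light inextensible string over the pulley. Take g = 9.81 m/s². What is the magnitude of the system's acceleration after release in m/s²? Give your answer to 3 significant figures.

5.30 m/s²

Resolve each weight along its own incline: the 14 kg mass has component 14 × 9.81 × sin 45° = 97.114 N down its slope, and the 2 kg mass has 2 × 9.81 × sin 38.66° = 12.257 N down its slope.
The 14 kg side's 97.114 N exceeds the other side's 12.257 N, so that mass slides down and the 2 kg mass slides up. Taking that direction as positive, Newton's second law for the whole system gives 97.114 − 12.257 = (14 + 2) a, so a = 84.857 / 16 = 5.3036 m/s².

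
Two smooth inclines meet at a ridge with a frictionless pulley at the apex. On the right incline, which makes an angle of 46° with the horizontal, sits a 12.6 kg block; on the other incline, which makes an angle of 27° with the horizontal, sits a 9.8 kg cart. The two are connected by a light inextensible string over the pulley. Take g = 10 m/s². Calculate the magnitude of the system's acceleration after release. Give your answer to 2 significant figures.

Resolve each weight along its own incline: the 12.6 kg mass has component 12.6 × 10 × sin 46° = 90.637 N down its slope, and the 9.8 kg mass has 9.8 × 10 × sin 27° = 44.491 N down its slope.
The 12.6 kg side's 90.637 N exceeds the other side's 44.491 N, so that mass slides down and the 9.8 kg mass slides up. Taking that direction as positive, Newton's second law for the whole system gives 90.637 − 44.491 = (12.6 + 9.8) a, so a = 46.146 / 22.4 = 2.0601 m/s².

2.1 m/s²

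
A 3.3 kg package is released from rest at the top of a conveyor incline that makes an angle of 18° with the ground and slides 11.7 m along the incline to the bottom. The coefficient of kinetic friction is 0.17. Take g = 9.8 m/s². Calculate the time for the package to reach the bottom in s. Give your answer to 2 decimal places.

4.03 s

The weight component along the incline is mg sin 18° = 9.994 N and the normal force is N = mg cos 18° = 30.757 N.
Friction up the slope is f = μN = 0.17 × 30.757 = 5.229 N, so the net downslope force is 9.994 − 5.229 = 4.765 N and a = 4.765 / 3.3 = 1.4439 m/s².
Starting from rest, L = ½at², so t = √(2L/a) = √(2 × 11.7 / 1.4439) = 4.0257 s.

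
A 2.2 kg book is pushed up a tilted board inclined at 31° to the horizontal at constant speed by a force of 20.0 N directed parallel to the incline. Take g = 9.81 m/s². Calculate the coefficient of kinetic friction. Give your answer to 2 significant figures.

At constant speed ΣF = 0 along the incline. The applied 20.0 N acts up the slope; the weight component mg sin 31° = 11.116 N and kinetic friction μN both act down the slope.
So 20.0 = 11.116 + μ × 18.499, giving μ = (20.0 − 11.116) / 18.499 = 0.4802.

0.48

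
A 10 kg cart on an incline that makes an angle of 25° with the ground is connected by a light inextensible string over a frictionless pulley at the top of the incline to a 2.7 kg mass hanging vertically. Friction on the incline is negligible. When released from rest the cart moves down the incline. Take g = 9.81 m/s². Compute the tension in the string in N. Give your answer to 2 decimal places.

For the cart on the incline: the weight component along the slope is m₁g sin 25° = 10 × 9.81 × 0.4226 = 41.457 N and the normal force is N = m₁g cos 25° = 88.909 N.
Newton's second law for the cart (down-slope positive): 41.457 − T = 10 a. For the hanging mass (upward positive): T − 2.7 × 9.81 = 2.7 a.
Adding the two equations eliminates T: 14.970 = 12.7 a, so a = 1.1787 m/s².
Then from the hanging mass's equation, T = 2.7 × (9.81 + 1.1787) = 29.669 N.

29.67 N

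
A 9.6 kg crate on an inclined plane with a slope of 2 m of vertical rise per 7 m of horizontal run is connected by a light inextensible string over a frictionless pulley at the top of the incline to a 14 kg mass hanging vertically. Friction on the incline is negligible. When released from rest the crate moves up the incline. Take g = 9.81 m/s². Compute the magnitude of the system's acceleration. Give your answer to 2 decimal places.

For the crate on the incline: the weight component along the slope is m₁g sin 15.95° = 9.6 × 9.81 × 0.2747 = 25.870 N and the normal force is N = m₁g cos 15.95° = 90.552 N.
Newton's second law for the crate (up-slope positive): T − 25.870 = 9.6 a. For the hanging mass (downward positive): 14 × 9.81 − T = 14 a.
Adding the two equations eliminates T: 111.470 = 23.6 a, so a = 4.7233 m/s².

4.72 m/s²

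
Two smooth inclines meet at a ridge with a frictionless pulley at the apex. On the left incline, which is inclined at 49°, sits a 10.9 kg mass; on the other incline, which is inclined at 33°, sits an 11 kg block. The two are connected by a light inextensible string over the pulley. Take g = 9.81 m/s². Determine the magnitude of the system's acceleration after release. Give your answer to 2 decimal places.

1.00 m/s²

Resolve each weight along its own incline: the 10.9 kg mass has component 10.9 × 9.81 × sin 49° = 80.700 N down its slope, and the 11 kg mass has 11 × 9.81 × sin 33° = 58.772 N down its slope.
The 10.9 kg side's 80.700 N exceeds the other side's 58.772 N, so that mass slides down and the 11 kg mass slides up. Taking that direction as positive, Newton's second law for the whole system gives 80.700 − 58.772 = (10.9 + 11) a, so a = 21.928 / 21.9 = 1.0013 m/s².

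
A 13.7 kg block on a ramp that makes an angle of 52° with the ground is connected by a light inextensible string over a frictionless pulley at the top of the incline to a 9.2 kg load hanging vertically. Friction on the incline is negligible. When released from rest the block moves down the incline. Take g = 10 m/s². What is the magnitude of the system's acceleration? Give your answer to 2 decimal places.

For the block on the incline: the weight component along the slope is m₁g sin 52° = 13.7 × 10 × 0.7880 = 107.956 N and the normal force is N = m₁g cos 52° = 84.346 N.
Newton's second law for the block (down-slope positive): 107.956 − T = 13.7 a. For the hanging load (upward positive): T − 9.2 × 10 = 9.2 a.
Adding the two equations eliminates T: 15.956 = 22.9 a, so a = 0.6968 m/s².

0.70 m/s²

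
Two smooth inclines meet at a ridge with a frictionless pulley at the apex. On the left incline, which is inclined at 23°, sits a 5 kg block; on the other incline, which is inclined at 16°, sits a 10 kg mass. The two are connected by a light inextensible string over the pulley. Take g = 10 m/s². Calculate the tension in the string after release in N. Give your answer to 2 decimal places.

Resolve each weight along its own incline: the 5 kg mass has component 5 × 10 × sin 23° = 19.537 N down its slope, and the 10 kg mass has 10 × 10 × sin 16° = 27.564 N down its slope.
The 10 kg side's 27.564 N exceeds the other side's 19.537 N, so that mass slides down and the 5 kg mass slides up. Taking that direction as positive, Newton's second law for the whole system gives 27.564 − 19.537 = (5 + 10) a, so a = 8.027 / 15 = 0.5351 m/s².
For the 5 kg mass (up-slope positive): T − 19.537 = 5 × 0.5351, so T = 22.212 N.

22.21 N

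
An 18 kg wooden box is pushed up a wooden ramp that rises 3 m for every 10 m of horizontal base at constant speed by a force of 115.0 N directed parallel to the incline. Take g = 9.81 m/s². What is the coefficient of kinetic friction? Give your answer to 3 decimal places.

At constant speed ΣF = 0 along the incline. The applied 115.0 N acts up the slope; the weight component mg sin 16.70° = 50.740 N and kinetic friction μN both act down the slope.
So 115.0 = 50.740 + μ × 169.133, giving μ = (115.0 − 50.740) / 169.133 = 0.3799.

0.380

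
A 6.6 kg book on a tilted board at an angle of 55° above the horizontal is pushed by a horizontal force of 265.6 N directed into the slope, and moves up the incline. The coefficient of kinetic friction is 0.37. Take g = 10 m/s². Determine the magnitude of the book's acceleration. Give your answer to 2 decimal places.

0.57 m/s²

The horizontal push has components F cos 55° = 265.6 × 0.5736 = 152.348 N up the incline and F sin 55° = 265.6 × 0.8192 = 217.580 N pressing into the surface.
The normal force is therefore N = mg cos 55° + F sin 55° = 37.858 + 217.580 = 255.438 N, and kinetic friction down the slope is μN = 0.37 × 255.438 = 94.512 N.
Along the incline: F cos 55° − mg sin 55° − μN = ma, so 152.348 − 54.067 − 94.512 = 6.6 a, giving a = 0.5711 m/s².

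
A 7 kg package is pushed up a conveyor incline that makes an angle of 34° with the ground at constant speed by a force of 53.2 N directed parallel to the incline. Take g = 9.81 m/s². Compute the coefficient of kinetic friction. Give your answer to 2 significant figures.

At constant speed ΣF = 0 along the incline. The applied 53.2 N acts up the slope; the weight component mg sin 34° = 38.400 N and kinetic friction μN both act down the slope.
So 53.2 = 38.400 + μ × 56.930, giving μ = (53.2 − 38.400) / 56.930 = 0.2600.

0.26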